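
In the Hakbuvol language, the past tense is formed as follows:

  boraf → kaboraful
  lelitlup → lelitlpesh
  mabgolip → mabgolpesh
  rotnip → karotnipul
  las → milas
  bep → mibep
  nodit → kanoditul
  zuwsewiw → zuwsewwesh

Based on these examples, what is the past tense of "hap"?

bep and rotnip both end in -p yet inflect differently (mibep, karotnipul), so the final letter is not what conditions the rule; the number of vowels is.
"hap" has 1 vowel. The stems with 1 vowel (bep → mibep, las → milas) add the prefix mi-.
The other patterns: stems with 2 vowels add ka- … -ul around the stem; stems with 3 vowels delete the last vowel and add -esh.
So hap → mihap.

mihap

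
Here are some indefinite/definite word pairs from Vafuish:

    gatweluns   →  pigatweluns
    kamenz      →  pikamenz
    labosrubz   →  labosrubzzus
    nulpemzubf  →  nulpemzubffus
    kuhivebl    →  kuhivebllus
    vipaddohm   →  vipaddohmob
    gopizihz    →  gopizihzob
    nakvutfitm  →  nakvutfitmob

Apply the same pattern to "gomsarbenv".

kamenz and labosrubz both end in -z yet inflect differently (pikamenz, labosrubzzus), so the final letter is not what conditions the rule; the second-to-last letter is.
"gomsarbenv" has second-to-last letter 'n'. The stems whose second-to-last letter is 'n' (gatweluns → pigatweluns, kamenz → pikamenz) add the prefix pi-.
The other patterns: stems whose second-to-last letter is 'b' double the final consonant and add -us; stems whose second-to-last letter is 'h' or 't' add -ob.
So gomsarbenv → pigomsarbenv.

pigomsarbenv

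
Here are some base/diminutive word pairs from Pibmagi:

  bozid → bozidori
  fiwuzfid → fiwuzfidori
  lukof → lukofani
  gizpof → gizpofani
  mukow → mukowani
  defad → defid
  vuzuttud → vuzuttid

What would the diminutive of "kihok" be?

kihokani

bozid and defad both end in -d yet inflect differently (bozidori, defid), so the final letter is not what conditions the rule; the last vowel is.
"kihok" has last vowel 'o'. The stems whose last vowel is 'o' (lukof → lukofani, gizpof → gizpofani, mukow → mukowani) add -ani.
So kihok → kihokani.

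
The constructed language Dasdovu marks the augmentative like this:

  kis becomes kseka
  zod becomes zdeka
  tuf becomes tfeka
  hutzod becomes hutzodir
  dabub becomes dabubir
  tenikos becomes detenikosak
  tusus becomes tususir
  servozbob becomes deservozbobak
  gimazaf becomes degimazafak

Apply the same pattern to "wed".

"wed" has 1 vowel. The stems with 1 vowel (kis → kseka, zod → zdeka, tuf → tfeka) delete the last vowel and add -eka.
The other patterns: stems with 2 vowels add -ir; stems with 3 vowels add de- … -ak around the stem.
So wed → wdeka.

wdeka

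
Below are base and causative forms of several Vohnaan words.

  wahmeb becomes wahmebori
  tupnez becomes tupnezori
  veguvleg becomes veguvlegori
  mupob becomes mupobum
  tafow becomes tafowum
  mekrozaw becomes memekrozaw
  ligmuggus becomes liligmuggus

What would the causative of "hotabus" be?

wahmeb and mupob both end in -b yet inflect differently (wahmebori, mupobum), so the final letter is not what conditions the rule; the last vowel is.
"hotabus" has last vowel 'u'. The one such stem in the data (ligmuggus → liligmuggus) repeats the first consonant+vowel as a prefix (as does mekrozaw), so the same rule applies.
The other patterns: stems whose last vowel is 'e' add -ori; stems whose last vowel is 'o' add -um.
So hotabus → hohotabus.

hohotabus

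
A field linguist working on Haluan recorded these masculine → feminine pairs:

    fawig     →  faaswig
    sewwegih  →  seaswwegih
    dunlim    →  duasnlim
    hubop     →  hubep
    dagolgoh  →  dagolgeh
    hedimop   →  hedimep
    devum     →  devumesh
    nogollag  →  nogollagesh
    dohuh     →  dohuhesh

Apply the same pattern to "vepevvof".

vepevvef

sewwegih and dagolgoh both end in -h yet inflect differently (seaswwegih, dagolgeh), so the final letter is not what conditions the rule; the last vowel is.
"vepevvof" has last vowel 'o'. The stems whose last vowel is 'o' (hubop → hubep, dagolgoh → dagolgeh, hedimop → hedimep) change the last vowel to 'e'.
The other patterns: stems whose last vowel is 'i' insert -as- after the first vowel; stems whose last vowel is 'a' or 'u' add -esh.
So vepevvof → vepevvef.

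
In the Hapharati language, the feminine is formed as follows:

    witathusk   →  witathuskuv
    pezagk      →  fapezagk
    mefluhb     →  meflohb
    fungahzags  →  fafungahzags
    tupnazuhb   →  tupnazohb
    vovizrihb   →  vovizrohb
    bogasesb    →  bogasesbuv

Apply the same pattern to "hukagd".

mefluhb and bogasesb both end in -b yet inflect differently (meflohb, bogasesbuv), so the final letter is not what conditions the rule; the second-to-last letter is.
"hukagd" has second-to-last letter 'g'. The stems whose second-to-last letter is 'g' (fungahzags → fafungahzags, pezagk → fapezagk) add the prefix fa-.
So hukagd → fahukagd.

fahukagd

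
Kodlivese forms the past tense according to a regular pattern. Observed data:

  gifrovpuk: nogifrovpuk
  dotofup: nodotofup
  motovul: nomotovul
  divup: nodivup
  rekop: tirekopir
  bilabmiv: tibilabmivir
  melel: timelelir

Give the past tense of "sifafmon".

tisifafmonir

dotofup and rekop both end in -p yet inflect differently (nodotofup, tirekopir), so the final letter is not what conditions the rule; the last vowel is.
"sifafmon" has last vowel 'o'. The one such stem in the data (rekop → tirekopir) adds ti- … -ir around the stem, so the same rule applies.
So sifafmon → tisifafmonir.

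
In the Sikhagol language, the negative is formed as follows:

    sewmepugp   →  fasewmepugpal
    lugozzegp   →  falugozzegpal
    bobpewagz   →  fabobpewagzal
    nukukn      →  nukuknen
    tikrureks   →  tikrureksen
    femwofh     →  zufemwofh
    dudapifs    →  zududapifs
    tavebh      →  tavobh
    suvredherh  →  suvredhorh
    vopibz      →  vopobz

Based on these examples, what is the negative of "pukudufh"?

zupukudufh

tikrureks and dudapifs both end in -s yet inflect differently (tikrureksen, zududapifs), so the final letter is not what conditions the rule; the second-to-last letter is.
"pukudufh" has second-to-last letter 'f'. The stems whose second-to-last letter is 'f' (femwofh → zufemwofh, dudapifs → zududapifs) add the prefix zu-.
The other patterns: stems whose second-to-last letter is 'g' add fa- … -al around the stem; stems whose second-to-last letter is 'k' add -en; stems whose second-to-last letter is 'b' or 'r' change the last vowel to 'o'.
So pukudufh → zupukudufh.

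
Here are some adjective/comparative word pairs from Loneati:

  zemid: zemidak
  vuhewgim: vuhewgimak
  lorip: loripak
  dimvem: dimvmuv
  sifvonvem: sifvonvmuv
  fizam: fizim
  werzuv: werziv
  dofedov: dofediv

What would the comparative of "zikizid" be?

"zikizid" has last vowel 'i'. The stems whose last vowel is 'i' (zemid → zemidak, vuhewgim → vuhewgimak, lorip → loripak) add -ak.
The other patterns: stems whose last vowel is 'e' delete the last vowel and add -uv; stems whose last vowel is 'a', 'o' or 'u' change the last vowel to 'i'.
So zikizid → zikizidak.

zikizidak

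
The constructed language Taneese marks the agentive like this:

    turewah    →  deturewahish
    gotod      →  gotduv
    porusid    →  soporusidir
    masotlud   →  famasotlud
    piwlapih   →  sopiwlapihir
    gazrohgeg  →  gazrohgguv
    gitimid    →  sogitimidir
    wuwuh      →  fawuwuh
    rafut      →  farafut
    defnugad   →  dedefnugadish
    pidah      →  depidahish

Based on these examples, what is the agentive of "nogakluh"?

gitimid and gotod both end in -d yet inflect differently (sogitimidir, gotduv), so the final letter is not what conditions the rule; the last vowel is.
"nogakluh" has last vowel 'u'. The stems whose last vowel is 'u' (wuwuh → fawuwuh, rafut → farafut, masotlud → famasotlud) add the prefix fa-.
So nogakluh → fanogakluh.

fanogakluh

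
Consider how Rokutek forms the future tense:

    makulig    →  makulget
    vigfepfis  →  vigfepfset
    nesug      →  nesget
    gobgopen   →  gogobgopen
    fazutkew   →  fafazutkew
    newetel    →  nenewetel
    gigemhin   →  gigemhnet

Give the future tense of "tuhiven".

tutuhiven

gigemhin and gobgopen both end in -n yet inflect differently (gigemhnet, gogobgopen), so the final letter is not what conditions the rule; the last vowel is.
"tuhiven" has last vowel 'e'. The stems whose last vowel is 'e' (gobgopen → gogobgopen, fazutkew → fafazutkew, newetel → nenewetel) repeat the first consonant+vowel as a prefix.
The other pattern: stems whose last vowel is 'i' or 'u' delete the last vowel and add -et.
So tuhiven → tutuhiven.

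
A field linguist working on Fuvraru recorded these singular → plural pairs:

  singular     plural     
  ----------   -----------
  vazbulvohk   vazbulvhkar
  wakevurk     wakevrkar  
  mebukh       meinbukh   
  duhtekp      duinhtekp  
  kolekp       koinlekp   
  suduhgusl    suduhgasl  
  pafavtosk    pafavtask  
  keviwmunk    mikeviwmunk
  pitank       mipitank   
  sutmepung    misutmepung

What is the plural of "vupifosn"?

vazbulvohk and pafavtosk both end in -k yet inflect differently (vazbulvhkar, pafavtask), so the final letter is not what conditions the rule; the second-to-last letter is.
"vupifosn" has second-to-last letter 's'. The stems whose second-to-last letter is 's' (suduhgusl → suduhgasl, pafavtosk → pafavtask) change the last vowel to 'a'.
So vupifosn → vupifasn.

vupifasn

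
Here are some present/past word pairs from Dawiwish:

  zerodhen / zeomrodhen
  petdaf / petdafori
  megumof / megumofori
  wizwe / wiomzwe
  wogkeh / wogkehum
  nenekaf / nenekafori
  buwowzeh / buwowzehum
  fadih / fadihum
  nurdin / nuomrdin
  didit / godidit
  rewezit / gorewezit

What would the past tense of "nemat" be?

gonemat

didit and fadih both have last vowel 'i' yet inflect differently (godidit, fadihum), so the last vowel is not what conditions the rule; the final letter is.
"nemat" ends in -t. The stems ending in -t (didit → godidit, rewezit → gorewezit) add the prefix go-.
The other patterns: stems ending in -h add -um; stems ending in -f add -ori; stems ending in -e or -n insert -om- after the first vowel.
So nemat → gonemat.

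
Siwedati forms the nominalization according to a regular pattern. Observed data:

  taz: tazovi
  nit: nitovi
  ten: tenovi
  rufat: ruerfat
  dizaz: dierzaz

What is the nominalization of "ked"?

kedovi

nit and rufat both end in -t yet inflect differently (nitovi, ruerfat), so the final letter is not what conditions the rule; the number of vowels is.
"ked" has 1 vowel. The stems with 1 vowel (taz → tazovi, nit → nitovi, ten → tenovi) add -ovi.
The other pattern: stems with 2 vowels insert -er- after the first vowel.
So ked → kedovi.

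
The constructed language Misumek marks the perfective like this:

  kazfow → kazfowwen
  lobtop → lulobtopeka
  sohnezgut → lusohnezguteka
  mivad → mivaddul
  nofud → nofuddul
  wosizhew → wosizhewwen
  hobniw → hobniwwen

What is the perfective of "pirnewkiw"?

pirnewkiwwen

nofud and sohnezgut both have last vowel 'u' yet inflect differently (nofuddul, lusohnezguteka), so the last vowel is not what conditions the rule; the final letter is.
"pirnewkiw" ends in -w. The stems ending in -w (hobniw → hobniwwen, wosizhew → wosizhewwen, kazfow → kazfowwen) double the final consonant and add -en.
The other patterns: stems ending in -d double the final consonant and add -ul; stems ending in -p or -t add lu- … -eka around the stem.
So pirnewkiw → pirnewkiwwen.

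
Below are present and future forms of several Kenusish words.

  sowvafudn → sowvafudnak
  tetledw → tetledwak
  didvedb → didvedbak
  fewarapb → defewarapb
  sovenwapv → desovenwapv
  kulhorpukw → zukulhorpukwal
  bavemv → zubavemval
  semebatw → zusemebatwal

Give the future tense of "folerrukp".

"folerrukp" has second-to-last letter 'k'. The one such stem in the data (kulhorpukw → zukulhorpukwal) adds zu- … -al around the stem, so the same rule applies.
So folerrukp → zufolerrukpal.

zufolerrukpal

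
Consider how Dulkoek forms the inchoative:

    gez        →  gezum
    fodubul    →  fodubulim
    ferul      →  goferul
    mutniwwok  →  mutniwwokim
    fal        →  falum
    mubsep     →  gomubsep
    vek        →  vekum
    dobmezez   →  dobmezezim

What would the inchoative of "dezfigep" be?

"dezfigep" has 3 vowels. The stems with 3 vowels (mutniwwok → mutniwwokim, dobmezez → dobmezezim, fodubul → fodubulim) add -im.
So dezfigep → dezfigepim.

dezfigepim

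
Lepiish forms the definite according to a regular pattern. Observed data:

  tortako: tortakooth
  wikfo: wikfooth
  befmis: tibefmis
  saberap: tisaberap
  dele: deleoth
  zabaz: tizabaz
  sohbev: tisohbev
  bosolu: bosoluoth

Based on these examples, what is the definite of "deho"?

dehooth

sohbev and dele both have last vowel 'e' yet inflect differently (tisohbev, deleoth), so the last vowel is not what conditions the rule; whether the stem ends in a vowel or a consonant is.
"deho" ends in a vowel. The stems ending in a vowel (dele → deleoth, tortako → tortakooth, wikfo → wikfooth) add -oth.
So deho → dehooth.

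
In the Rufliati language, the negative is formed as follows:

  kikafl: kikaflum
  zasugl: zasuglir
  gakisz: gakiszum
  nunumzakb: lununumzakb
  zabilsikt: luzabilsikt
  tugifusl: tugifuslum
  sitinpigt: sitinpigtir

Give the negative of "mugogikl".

lumugogikl

"mugogikl" has second-to-last letter 'k'. The stems whose second-to-last letter is 'k' (nunumzakb → lununumzakb, zabilsikt → luzabilsikt) add the prefix lu-.
The other patterns: stems whose second-to-last letter is 'g' add -ir; stems whose second-to-last letter is 'f' or 's' add -um.
So mugogikl → lumugogikl.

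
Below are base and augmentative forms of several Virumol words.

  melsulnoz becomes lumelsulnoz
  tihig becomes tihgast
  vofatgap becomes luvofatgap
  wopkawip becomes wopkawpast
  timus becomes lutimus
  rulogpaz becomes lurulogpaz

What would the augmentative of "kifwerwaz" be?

lukifwerwaz

"kifwerwaz" has last vowel 'a'. The stems whose last vowel is 'a' (vofatgap → luvofatgap, rulogpaz → lurulogpaz) add the prefix lu-.
So kifwerwaz → lukifwerwaz.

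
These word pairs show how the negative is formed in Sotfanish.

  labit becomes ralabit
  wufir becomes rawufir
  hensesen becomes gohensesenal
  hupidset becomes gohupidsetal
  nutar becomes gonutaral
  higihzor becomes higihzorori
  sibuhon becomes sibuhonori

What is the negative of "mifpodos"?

labit and hupidset both end in -t yet inflect differently (ralabit, gohupidsetal), so the final letter is not what conditions the rule; the last vowel is.
"mifpodos" has last vowel 'o'. The stems whose last vowel is 'o' (higihzor → higihzorori, sibuhon → sibuhonori) add -ori.
The other patterns: stems whose last vowel is 'i' add the prefix ra-; stems whose last vowel is 'a' or 'e' add go- … -al around the stem.
So mifpodos → mifpodosori.

mifpodosori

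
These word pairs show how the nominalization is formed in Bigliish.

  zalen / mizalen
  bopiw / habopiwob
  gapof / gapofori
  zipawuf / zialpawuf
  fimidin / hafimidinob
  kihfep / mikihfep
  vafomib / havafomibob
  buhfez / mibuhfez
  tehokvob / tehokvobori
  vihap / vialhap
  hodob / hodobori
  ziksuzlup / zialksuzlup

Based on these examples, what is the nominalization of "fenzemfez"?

vafomib and tehokvob both end in -b yet inflect differently (havafomibob, tehokvobori), so the final letter is not what conditions the rule; the last vowel is.
"fenzemfez" has last vowel 'e'. The stems whose last vowel is 'e' (zalen → mizalen, kihfep → mikihfep, buhfez → mibuhfez) add the prefix mi-.
So fenzemfez → mifenzemfez.

mifenzemfez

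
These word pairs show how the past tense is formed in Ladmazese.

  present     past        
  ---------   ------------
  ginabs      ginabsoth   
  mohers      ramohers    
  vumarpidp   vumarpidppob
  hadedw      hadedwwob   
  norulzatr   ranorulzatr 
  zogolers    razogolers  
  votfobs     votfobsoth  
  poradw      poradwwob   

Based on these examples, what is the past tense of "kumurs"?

votfobs and zogolers both end in -s yet inflect differently (votfobsoth, razogolers), so the final letter is not what conditions the rule; the second-to-last letter is.
"kumurs" has second-to-last letter 'r'. The stems whose second-to-last letter is 'r' (zogolers → razogolers, mohers → ramohers) add the prefix ra-.
The other patterns: stems whose second-to-last letter is 'd' double the final consonant and add -ob; stems whose second-to-last letter is 'b' add -oth.
So kumurs → rakumurs.

rakumurs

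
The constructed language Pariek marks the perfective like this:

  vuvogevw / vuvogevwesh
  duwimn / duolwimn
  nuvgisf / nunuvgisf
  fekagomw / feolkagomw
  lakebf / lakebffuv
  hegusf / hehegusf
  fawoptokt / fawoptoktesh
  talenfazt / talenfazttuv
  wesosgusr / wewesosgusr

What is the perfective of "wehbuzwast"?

vuvogevw and fekagomw both end in -w yet inflect differently (vuvogevwesh, feolkagomw), so the final letter is not what conditions the rule; the second-to-last letter is.
"wehbuzwast" has second-to-last letter 's'. The stems whose second-to-last letter is 's' (wesosgusr → wewesosgusr, nuvgisf → nunuvgisf, hegusf → hehegusf) repeat the first consonant+vowel as a prefix.
So wehbuzwast → wewehbuzwast.

wewehbuzwast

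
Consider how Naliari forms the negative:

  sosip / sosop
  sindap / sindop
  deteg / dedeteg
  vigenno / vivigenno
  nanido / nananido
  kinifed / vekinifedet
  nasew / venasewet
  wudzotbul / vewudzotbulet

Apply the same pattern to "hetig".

deteg and kinifed both have last vowel 'e' yet inflect differently (dedeteg, vekinifedet), so the last vowel is not what conditions the rule; the final letter is.
"hetig" ends in -g. The one such stem in the data (deteg → dedeteg) repeats the first consonant+vowel as a prefix (as do vigenno, nanido), so the same rule applies.
So hetig → hehetig.

hehetig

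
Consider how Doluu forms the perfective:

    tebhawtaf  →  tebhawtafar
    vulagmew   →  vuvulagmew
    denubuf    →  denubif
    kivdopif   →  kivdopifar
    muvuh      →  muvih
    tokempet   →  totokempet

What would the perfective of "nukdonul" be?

denubuf and tebhawtaf both end in -f yet inflect differently (denubif, tebhawtafar), so the final letter is not what conditions the rule; the last vowel is.
"nukdonul" has last vowel 'u'. The stems whose last vowel is 'u' (muvuh → muvih, denubuf → denubif) change the last vowel to 'i'.
So nukdonul → nukdonil.

nukdonil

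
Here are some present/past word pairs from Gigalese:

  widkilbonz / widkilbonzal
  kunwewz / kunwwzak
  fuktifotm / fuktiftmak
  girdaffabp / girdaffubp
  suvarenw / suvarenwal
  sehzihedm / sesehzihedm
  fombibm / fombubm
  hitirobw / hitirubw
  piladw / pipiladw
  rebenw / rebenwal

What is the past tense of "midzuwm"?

midzwmak

fombibm and sehzihedm both end in -m yet inflect differently (fombubm, sesehzihedm), so the final letter is not what conditions the rule; the second-to-last letter is.
"midzuwm" has second-to-last letter 'w'. The one such stem in the data (kunwewz → kunwwzak) deletes the last vowel and adds -ak (as does fuktifotm), so the same rule applies.
So midzuwm → midzwmak.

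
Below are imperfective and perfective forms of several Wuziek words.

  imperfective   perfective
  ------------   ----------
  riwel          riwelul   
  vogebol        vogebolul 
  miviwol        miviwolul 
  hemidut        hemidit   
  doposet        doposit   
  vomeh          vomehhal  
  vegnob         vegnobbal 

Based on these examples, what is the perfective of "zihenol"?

zihenolul

riwel and doposet both have last vowel 'e' yet inflect differently (riwelul, doposit), so the last vowel is not what conditions the rule; the final letter is.
"zihenol" ends in -l. The stems ending in -l (riwel → riwelul, vogebol → vogebolul, miviwol → miviwolul) add -ul.
So zihenol → zihenolul.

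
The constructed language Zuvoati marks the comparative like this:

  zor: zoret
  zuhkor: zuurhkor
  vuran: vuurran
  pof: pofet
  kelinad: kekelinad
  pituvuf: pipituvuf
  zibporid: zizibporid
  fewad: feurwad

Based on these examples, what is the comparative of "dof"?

dofet

"dof" has 1 vowel. The stems with 1 vowel (pof → pofet, zor → zoret) add -et.
The other patterns: stems with 2 vowels insert -ur- after the first vowel; stems with 3 vowels repeat the first consonant+vowel as a prefix.
So dof → dofet.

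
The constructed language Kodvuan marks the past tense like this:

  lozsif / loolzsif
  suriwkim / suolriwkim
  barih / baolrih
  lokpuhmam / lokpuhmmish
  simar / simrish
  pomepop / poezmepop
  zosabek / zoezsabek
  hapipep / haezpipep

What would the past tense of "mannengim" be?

maolnnengim

suriwkim and lokpuhmam both end in -m yet inflect differently (suolriwkim, lokpuhmmish), so the final letter is not what conditions the rule; the last vowel is.
"mannengim" has last vowel 'i'. The stems whose last vowel is 'i' (lozsif → loolzsif, suriwkim → suolriwkim, barih → baolrih) insert -ol- after the first vowel.
The other patterns: stems whose last vowel is 'a' delete the last vowel and add -ish; stems whose last vowel is 'e' or 'o' insert -ez- after the first vowel.
So mannengim → maolnnengim.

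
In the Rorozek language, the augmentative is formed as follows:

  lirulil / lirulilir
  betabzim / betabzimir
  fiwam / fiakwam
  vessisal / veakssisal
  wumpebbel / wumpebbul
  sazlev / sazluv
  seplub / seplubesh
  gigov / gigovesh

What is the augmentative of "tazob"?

tazobesh

betabzim and fiwam both end in -m yet inflect differently (betabzimir, fiakwam), so the final letter is not what conditions the rule; the last vowel is.
"tazob" has last vowel 'o'. The one such stem in the data (gigov → gigovesh) adds -esh, so the same rule applies.
The other patterns: stems whose last vowel is 'i' add -ir; stems whose last vowel is 'a' insert -ak- after the first vowel; stems whose last vowel is 'e' change the last vowel to 'u'.
So tazob → tazobesh.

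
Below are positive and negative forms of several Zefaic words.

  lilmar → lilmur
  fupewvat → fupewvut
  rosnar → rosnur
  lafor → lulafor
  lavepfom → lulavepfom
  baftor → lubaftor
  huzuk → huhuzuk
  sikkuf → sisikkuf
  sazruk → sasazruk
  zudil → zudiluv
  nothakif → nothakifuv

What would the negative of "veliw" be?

veliwuv

lilmar and lafor both end in -r yet inflect differently (lilmur, lulafor), so the final letter is not what conditions the rule; the last vowel is.
"veliw" has last vowel 'i'. The stems whose last vowel is 'i' (zudil → zudiluv, nothakif → nothakifuv) add -uv.
The other patterns: stems whose last vowel is 'a' change the last vowel to 'u'; stems whose last vowel is 'o' add the prefix lu-; stems whose last vowel is 'u' repeat the first consonant+vowel as a prefix.
So veliw → veliwuv.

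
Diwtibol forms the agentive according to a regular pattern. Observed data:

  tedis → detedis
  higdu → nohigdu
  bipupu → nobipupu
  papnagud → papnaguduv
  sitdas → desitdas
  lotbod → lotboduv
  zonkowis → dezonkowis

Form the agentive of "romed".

bipupu and papnagud both have last vowel 'u' yet inflect differently (nobipupu, papnaguduv), so the last vowel is not what conditions the rule; the final letter is.
"romed" ends in -d. The stems ending in -d (papnagud → papnaguduv, lotbod → lotboduv) add -uv.
The other patterns: stems ending in -s add the prefix de-; stems ending in -u add the prefix no-.
So romed → romeduv.

romeduv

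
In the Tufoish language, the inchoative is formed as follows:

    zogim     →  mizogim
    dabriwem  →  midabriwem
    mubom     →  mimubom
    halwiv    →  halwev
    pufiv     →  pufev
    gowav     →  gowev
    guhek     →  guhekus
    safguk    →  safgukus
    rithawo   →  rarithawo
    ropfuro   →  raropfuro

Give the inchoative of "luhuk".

luhukus

zogim and halwiv both have last vowel 'i' yet inflect differently (mizogim, halwev), so the last vowel is not what conditions the rule; the final letter is.
"luhuk" ends in -k. The stems ending in -k (guhek → guhekus, safguk → safgukus) add -us.
The other patterns: stems ending in -m add the prefix mi-; stems ending in -v change the last vowel to 'e'; stems ending in -o add the prefix ra-.
So luhuk → luhukus.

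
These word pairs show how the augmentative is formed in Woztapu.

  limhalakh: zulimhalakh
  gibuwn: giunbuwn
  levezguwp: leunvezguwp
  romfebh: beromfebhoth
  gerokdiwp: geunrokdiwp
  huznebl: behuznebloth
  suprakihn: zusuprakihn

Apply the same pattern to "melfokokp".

zumelfokokp

romfebh and limhalakh both end in -h yet inflect differently (beromfebhoth, zulimhalakh), so the final letter is not what conditions the rule; the second-to-last letter is.
"melfokokp" has second-to-last letter 'k'. The one such stem in the data (limhalakh → zulimhalakh) adds the prefix zu-, so the same rule applies.
The other patterns: stems whose second-to-last letter is 'w' insert -un- after the first vowel; stems whose second-to-last letter is 'b' add be- … -oth around the stem.
So melfokokp → zumelfokokp.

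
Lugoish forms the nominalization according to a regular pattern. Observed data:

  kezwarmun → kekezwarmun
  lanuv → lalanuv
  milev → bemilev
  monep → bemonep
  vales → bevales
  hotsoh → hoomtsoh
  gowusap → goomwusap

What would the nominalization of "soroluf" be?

sosoroluf

"soroluf" has last vowel 'u'. The stems whose last vowel is 'u' (kezwarmun → kekezwarmun, lanuv → lalanuv) repeat the first consonant+vowel as a prefix.
The other patterns: stems whose last vowel is 'e' add the prefix be-; stems whose last vowel is 'a' or 'o' insert -om- after the first vowel.
So soroluf → sosoroluf.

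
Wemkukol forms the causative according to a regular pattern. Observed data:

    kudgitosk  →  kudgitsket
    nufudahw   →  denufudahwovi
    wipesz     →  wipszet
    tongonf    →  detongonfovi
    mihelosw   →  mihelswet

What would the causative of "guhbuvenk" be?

mihelosw and nufudahw both end in -w yet inflect differently (mihelswet, denufudahwovi), so the final letter is not what conditions the rule; the second-to-last letter is.
"guhbuvenk" has second-to-last letter 'n'. The one such stem in the data (tongonf → detongonfovi) adds de- … -ovi around the stem, so the same rule applies.
So guhbuvenk → deguhbuvenkovi.

deguhbuvenkovi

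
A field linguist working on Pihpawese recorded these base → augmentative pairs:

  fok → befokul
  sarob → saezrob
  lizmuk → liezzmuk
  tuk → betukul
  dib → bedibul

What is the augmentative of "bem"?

bebemul

sarob and dib both end in -b yet inflect differently (saezrob, bedibul), so the final letter is not what conditions the rule; the number of vowels is.
"bem" has 1 vowel. The stems with 1 vowel (dib → bedibul, fok → befokul, tuk → betukul) add be- … -ul around the stem.
So bem → bebemul.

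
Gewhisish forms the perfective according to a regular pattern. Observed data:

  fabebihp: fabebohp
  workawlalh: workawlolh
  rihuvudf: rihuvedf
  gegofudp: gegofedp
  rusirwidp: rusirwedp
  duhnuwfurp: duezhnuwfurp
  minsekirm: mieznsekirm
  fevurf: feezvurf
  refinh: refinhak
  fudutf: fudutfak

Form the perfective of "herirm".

heezrirm

fabebihp and gegofudp both end in -p yet inflect differently (fabebohp, gegofedp), so the final letter is not what conditions the rule; the second-to-last letter is.
"herirm" has second-to-last letter 'r'. The stems whose second-to-last letter is 'r' (duhnuwfurp → duezhnuwfurp, minsekirm → mieznsekirm, fevurf → feezvurf) insert -ez- after the first vowel.
So herirm → heezrirm.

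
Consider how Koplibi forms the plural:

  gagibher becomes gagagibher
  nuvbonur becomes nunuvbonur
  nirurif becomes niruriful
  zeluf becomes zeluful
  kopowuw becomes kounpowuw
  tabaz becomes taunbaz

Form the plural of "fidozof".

fidozoful

nuvbonur and zeluf both have last vowel 'u' yet inflect differently (nunuvbonur, zeluful), so the last vowel is not what conditions the rule; the final letter is.
"fidozof" ends in -f. The stems ending in -f (nirurif → niruriful, zeluf → zeluful) add -ul.
So fidozof → fidozoful.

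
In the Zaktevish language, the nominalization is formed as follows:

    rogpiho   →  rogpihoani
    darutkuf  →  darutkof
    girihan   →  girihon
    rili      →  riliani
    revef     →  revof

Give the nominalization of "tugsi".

tugsiani

"tugsi" ends in a vowel. The stems ending in a vowel (rili → riliani, rogpiho → rogpihoani) add -ani.
So tugsi → tugsiani.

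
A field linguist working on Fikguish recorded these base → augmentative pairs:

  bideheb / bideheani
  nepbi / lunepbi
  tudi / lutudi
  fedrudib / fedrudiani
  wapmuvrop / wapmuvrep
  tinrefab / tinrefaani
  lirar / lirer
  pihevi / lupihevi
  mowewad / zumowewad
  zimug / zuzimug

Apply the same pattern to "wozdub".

wozduani

"wozdub" ends in -b. The stems ending in -b (fedrudib → fedrudiani, tinrefab → tinrefaani, bideheb → bideheani) drop the final letter and add -ani.
So wozdub → wozduani.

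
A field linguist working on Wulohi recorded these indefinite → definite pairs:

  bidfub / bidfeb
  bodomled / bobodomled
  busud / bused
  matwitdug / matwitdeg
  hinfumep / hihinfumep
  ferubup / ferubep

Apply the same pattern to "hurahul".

hurahel

"hurahul" has last vowel 'u'. The stems whose last vowel is 'u' (busud → bused, ferubup → ferubep, bidfub → bidfeb) change the last vowel to 'e'.
The other pattern: stems whose last vowel is 'e' repeat the first consonant+vowel as a prefix.
So hurahul → hurahel.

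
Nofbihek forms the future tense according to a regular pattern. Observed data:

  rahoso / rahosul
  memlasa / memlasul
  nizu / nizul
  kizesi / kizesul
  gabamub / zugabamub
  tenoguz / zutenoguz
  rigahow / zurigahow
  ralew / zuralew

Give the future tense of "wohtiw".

zuwohtiw

rahoso and rigahow both have last vowel 'o' yet inflect differently (rahosul, zurigahow), so the last vowel is not what conditions the rule; whether the stem ends in a vowel or a consonant is.
"wohtiw" ends in a consonant. The stems ending in a consonant (rigahow → zurigahow, gabamub → zugabamub, tenoguz → zutenoguz) add the prefix zu-.
The other pattern: stems ending in a vowel drop the final letter and add -ul.
So wohtiw → zuwohtiw.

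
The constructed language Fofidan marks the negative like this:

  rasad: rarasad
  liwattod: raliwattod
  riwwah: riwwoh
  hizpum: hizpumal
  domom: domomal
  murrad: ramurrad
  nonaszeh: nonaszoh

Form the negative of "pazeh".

pazoh

riwwah and murrad both have last vowel 'a' yet inflect differently (riwwoh, ramurrad), so the last vowel is not what conditions the rule; the final letter is.
"pazeh" ends in -h. The stems ending in -h (riwwah → riwwoh, nonaszeh → nonaszoh) change the last vowel to 'o'.
So pazeh → pazoh.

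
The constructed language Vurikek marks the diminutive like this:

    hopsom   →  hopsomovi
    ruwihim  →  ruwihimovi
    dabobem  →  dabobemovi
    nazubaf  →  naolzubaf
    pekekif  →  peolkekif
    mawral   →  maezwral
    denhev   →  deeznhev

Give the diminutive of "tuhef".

tuolhef

"tuhef" ends in -f. The stems ending in -f (nazubaf → naolzubaf, pekekif → peolkekif) insert -ol- after the first vowel.
The other patterns: stems ending in -m add -ovi; stems ending in -l or -v insert -ez- after the first vowel.
So tuhef → tuolhef.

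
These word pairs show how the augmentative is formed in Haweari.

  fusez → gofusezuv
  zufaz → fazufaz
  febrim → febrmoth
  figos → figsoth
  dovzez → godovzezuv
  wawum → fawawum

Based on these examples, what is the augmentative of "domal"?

fadomal

"domal" has last vowel 'a'. The one such stem in the data (zufaz → fazufaz) adds the prefix fa-, so the same rule applies.
So domal → fadomal.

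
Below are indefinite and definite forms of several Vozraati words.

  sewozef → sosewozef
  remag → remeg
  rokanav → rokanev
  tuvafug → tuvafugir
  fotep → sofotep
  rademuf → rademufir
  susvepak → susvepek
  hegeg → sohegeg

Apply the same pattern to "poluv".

hegeg and remag both end in -g yet inflect differently (sohegeg, remeg), so the final letter is not what conditions the rule; the last vowel is.
"poluv" has last vowel 'u'. The stems whose last vowel is 'u' (rademuf → rademufir, tuvafug → tuvafugir) add -ir.
The other patterns: stems whose last vowel is 'e' add the prefix so-; stems whose last vowel is 'a' change the last vowel to 'e'.
So poluv → poluvir.

poluvir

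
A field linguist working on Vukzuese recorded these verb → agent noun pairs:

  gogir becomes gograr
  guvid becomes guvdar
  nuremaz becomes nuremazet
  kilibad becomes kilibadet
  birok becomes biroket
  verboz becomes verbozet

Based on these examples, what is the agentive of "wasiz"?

guvid and kilibad both end in -d yet inflect differently (guvdar, kilibadet), so the final letter is not what conditions the rule; the last vowel is.
"wasiz" has last vowel 'i'. The stems whose last vowel is 'i' (guvid → guvdar, gogir → gograr) delete the last vowel and add -ar.
So wasiz → waszar.

waszar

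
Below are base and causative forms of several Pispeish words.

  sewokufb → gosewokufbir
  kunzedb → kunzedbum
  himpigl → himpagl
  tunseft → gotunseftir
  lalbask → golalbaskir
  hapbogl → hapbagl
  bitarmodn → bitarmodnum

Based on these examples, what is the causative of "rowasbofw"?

"rowasbofw" has second-to-last letter 'f'. The stems whose second-to-last letter is 'f' (tunseft → gotunseftir, sewokufb → gosewokufbir) add go- … -ir around the stem.
So rowasbofw → gorowasbofwir.

gorowasbofwir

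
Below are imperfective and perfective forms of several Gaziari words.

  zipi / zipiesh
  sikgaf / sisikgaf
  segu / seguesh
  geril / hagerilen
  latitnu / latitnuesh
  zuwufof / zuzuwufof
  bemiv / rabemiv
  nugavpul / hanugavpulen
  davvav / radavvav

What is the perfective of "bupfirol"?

sikgaf and davvav both have last vowel 'a' yet inflect differently (sisikgaf, radavvav), so the last vowel is not what conditions the rule; the final letter is.
"bupfirol" ends in -l. The stems ending in -l (geril → hagerilen, nugavpul → hanugavpulen) add ha- … -en around the stem.
So bupfirol → habupfirolen.

habupfirolen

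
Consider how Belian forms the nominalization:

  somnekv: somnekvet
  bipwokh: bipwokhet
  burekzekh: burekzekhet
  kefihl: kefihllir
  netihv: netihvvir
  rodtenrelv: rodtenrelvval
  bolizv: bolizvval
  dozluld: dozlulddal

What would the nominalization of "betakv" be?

somnekv and netihv both end in -v yet inflect differently (somnekvet, netihvvir), so the final letter is not what conditions the rule; the second-to-last letter is.
"betakv" has second-to-last letter 'k'. The stems whose second-to-last letter is 'k' (somnekv → somnekvet, bipwokh → bipwokhet, burekzekh → burekzekhet) add -et.
The other patterns: stems whose second-to-last letter is 'h' double the final consonant and add -ir; stems whose second-to-last letter is 'l' or 'z' double the final consonant and add -al.
So betakv → betakvet.

betakvet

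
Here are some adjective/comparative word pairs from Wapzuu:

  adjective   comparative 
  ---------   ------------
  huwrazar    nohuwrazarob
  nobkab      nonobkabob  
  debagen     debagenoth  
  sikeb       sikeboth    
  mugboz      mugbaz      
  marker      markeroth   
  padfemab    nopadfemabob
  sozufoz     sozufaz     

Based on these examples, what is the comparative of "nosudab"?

sikeb and nobkab both end in -b yet inflect differently (sikeboth, nonobkabob), so the final letter is not what conditions the rule; the last vowel is.
"nosudab" has last vowel 'a'. The stems whose last vowel is 'a' (nobkab → nonobkabob, huwrazar → nohuwrazarob, padfemab → nopadfemabob) add no- … -ob around the stem.
So nosudab → nonosudabob.

nonosudabob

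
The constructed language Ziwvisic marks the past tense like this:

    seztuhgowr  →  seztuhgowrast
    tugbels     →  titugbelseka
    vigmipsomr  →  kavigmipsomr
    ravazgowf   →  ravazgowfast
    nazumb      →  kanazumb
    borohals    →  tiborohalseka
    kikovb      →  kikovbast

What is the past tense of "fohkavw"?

fohkavwast

nazumb and kikovb both end in -b yet inflect differently (kanazumb, kikovbast), so the final letter is not what conditions the rule; the second-to-last letter is.
"fohkavw" has second-to-last letter 'v'. The one such stem in the data (kikovb → kikovbast) adds -ast, so the same rule applies.
So fohkavw → fohkavwast.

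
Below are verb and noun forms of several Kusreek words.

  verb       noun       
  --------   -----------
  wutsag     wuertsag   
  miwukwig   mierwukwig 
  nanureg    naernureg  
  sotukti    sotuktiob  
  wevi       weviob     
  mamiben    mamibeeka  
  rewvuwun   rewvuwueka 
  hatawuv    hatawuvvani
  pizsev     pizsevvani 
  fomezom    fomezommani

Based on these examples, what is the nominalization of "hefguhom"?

hefguhommani

"hefguhom" ends in -m. The one such stem in the data (fomezom → fomezommani) doubles the final consonant and adds -ani (as do hatawuv, pizsev), so the same rule applies.
The other patterns: stems ending in -g insert -er- after the first vowel; stems ending in -i add -ob; stems ending in -n drop the final letter and add -eka.
So hefguhom → hefguhommani.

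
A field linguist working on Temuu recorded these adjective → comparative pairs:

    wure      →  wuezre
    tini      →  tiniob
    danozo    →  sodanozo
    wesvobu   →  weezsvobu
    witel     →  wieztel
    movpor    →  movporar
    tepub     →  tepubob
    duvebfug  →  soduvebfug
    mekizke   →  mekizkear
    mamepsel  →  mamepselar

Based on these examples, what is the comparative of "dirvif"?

sodirvif

"dirvif" begins with d-. The stems beginning with d- (duvebfug → soduvebfug, danozo → sodanozo) add the prefix so-.
So dirvif → sodirvif.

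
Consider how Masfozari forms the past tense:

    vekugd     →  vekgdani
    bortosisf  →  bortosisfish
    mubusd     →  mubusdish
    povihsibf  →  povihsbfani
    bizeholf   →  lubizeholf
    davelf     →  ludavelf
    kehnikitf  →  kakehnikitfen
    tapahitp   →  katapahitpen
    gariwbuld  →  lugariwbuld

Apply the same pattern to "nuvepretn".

"nuvepretn" has second-to-last letter 't'. The stems whose second-to-last letter is 't' (tapahitp → katapahitpen, kehnikitf → kakehnikitfen) add ka- … -en around the stem.
So nuvepretn → kanuvepretnen.

kanuvepretnen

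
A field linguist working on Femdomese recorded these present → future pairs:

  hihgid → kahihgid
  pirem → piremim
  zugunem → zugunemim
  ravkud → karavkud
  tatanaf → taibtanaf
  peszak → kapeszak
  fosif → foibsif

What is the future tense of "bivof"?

tatanaf and peszak both have last vowel 'a' yet inflect differently (taibtanaf, kapeszak), so the last vowel is not what conditions the rule; the final letter is.
"bivof" ends in -f. The stems ending in -f (tatanaf → taibtanaf, fosif → foibsif) insert -ib- after the first vowel.
The other patterns: stems ending in -m add -im; stems ending in -d or -k add the prefix ka-.
So bivof → biibvof.

biibvof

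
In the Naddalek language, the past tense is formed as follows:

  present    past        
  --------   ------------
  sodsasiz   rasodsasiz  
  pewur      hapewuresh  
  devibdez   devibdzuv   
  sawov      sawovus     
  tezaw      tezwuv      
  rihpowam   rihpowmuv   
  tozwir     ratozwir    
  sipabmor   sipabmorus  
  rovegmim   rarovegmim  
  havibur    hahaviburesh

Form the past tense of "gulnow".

sipabmor and tozwir both end in -r yet inflect differently (sipabmorus, ratozwir), so the final letter is not what conditions the rule; the last vowel is.
"gulnow" has last vowel 'o'. The stems whose last vowel is 'o' (sipabmor → sipabmorus, sawov → sawovus) add -us.
The other patterns: stems whose last vowel is 'i' add the prefix ra-; stems whose last vowel is 'u' add ha- … -esh around the stem; stems whose last vowel is 'a' or 'e' delete the last vowel and add -uv.
So gulnow → gulnowus.

gulnowus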